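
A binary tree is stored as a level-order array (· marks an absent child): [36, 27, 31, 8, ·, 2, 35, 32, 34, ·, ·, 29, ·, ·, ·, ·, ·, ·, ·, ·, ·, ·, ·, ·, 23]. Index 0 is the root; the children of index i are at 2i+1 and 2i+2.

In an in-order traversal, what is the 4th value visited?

In-order visits the left subtree, then the node, then the right subtree.
At 36: go left to 27.
  At 27: go left to 8.
    At 8: go left to 32.
      32 is a leaf — visit 32.
    Visit 8.
    At 8: go right to 34.
      34 is a leaf — visit 34.
  Visit 27.
  At 27: no right child.
Visit 36.
At 36: go right to 31.
  At 31: go left to 2.
    At 2: go left to 29.
      At 29: no left child.
      Visit 29.
      At 29: go right to 23.
        23 is a leaf — visit 23.
    Visit 2.
    At 2: no right child.
  Visit 31.
  At 31: go right to 35.
    35 is a leaf — visit 35.
Full in-order sequence: 32, 8, 34, 27, 36, 29, 23, 2, 31, 35.

27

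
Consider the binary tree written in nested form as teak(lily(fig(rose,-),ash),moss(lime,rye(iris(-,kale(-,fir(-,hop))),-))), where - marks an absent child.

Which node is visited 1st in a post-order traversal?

rose

Post-order visits the left subtree, then the right subtree, then the node.
At teak: go left to lily.
  At lily: go left to fig.
    At fig: go left to rose.
      rose is a leaf — visit rose.
    At fig: no right child.
    Visit fig.
  At lily: go right to ash.
    ash is a leaf — visit ash.
  Visit lily.
At teak: go right to moss.
  At moss: go left to lime.
    lime is a leaf — visit lime.
  At moss: go right to rye.
    At rye: go left to iris.
      At iris: no left child.
      At iris: go right to kale.
        At kale: no left child.
        At kale: go right to fir.
          At fir: no left child.
          At fir: go right to hop.
            hop is a leaf — visit hop.
          Visit fir.
        Visit kale.
      Visit iris.
    At rye: no right child.
    Visit rye.
  Visit moss.
Visit teak.
Full post-order sequence: rose, fig, ash, lily, lime, hop, fir, kale, iris, rye, moss, teak.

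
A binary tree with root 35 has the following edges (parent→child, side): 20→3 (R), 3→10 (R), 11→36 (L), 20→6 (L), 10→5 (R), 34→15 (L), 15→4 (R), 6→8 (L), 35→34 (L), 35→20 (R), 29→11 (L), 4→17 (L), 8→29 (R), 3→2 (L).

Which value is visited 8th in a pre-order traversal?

8

Pre-order visits the node, then its left subtree, then its right subtree.
Visit 35.
At 35: go left to 34.
  Visit 34.
  At 34: go left to 15.
    Visit 15.
    At 15: no left child.
    At 15: go right to 4.
      Visit 4.
      At 4: go left to 17.
        17 is a leaf — visit 17.
      At 4: no right child.
  At 34: no right child.
At 35: go right to 20.
  Visit 20.
  At 20: go left to 6.
    Visit 6.
    At 6: go left to 8.
      Visit 8.
      At 8: no left child.
      At 8: go right to 29.
        Visit 29.
        At 29: go left to 11.
          Visit 11.
          At 11: go left to 36.
            36 is a leaf — visit 36.
          At 11: no right child.
        At 29: no right child.
    At 6: no right child.
  At 20: go right to 3.
    Visit 3.
    At 3: go left to 2.
      2 is a leaf — visit 2.
    At 3: go right to 10.
      Visit 10.
      At 10: no left child.
      At 10: go right to 5.
        5 is a leaf — visit 5.
Full pre-order sequence: 35, 34, 15, 4, 17, 20, 6, 8, 29, 11, 36, 3, 2, 10, 5.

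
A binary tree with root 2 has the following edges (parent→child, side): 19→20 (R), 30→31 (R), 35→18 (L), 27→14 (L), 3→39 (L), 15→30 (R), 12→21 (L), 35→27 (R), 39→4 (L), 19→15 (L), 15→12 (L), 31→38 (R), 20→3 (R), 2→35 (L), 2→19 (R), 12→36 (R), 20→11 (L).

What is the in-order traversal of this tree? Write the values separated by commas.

In-order visits the left subtree, then the node, then the right subtree.
At 2: go left to 35.
  At 35: go left to 18.
    18 is a leaf — visit 18.
  Visit 35.
  At 35: go right to 27.
    At 27: go left to 14.
      14 is a leaf — visit 14.
    Visit 27.
    At 27: no right child.
Visit 2.
At 2: go right to 19.
  At 19: go left to 15.
    At 15: go left to 12.
      At 12: go left to 21.
        21 is a leaf — visit 21.
      Visit 12.
      At 12: go right to 36.
        36 is a leaf — visit 36.
    Visit 15.
    At 15: go right to 30.
      At 30: no left child.
      Visit 30.
      At 30: go right to 31.
        At 31: no left child.
        Visit 31.
        At 31: go right to 38.
          38 is a leaf — visit 38.
  Visit 19.
  At 19: go right to 20.
    At 20: go left to 11.
      11 is a leaf — visit 11.
    Visit 20.
    At 20: go right to 3.
      At 3: go left to 39.
        At 39: go left to 4.
          4 is a leaf — visit 4.
        Visit 39.
        At 39: no right child.
      Visit 3.
      At 3: no right child.

18, 35, 14, 27, 2, 21, 12, 36, 15, 30, 31, 38, 19, 11, 20, 4, 39, 3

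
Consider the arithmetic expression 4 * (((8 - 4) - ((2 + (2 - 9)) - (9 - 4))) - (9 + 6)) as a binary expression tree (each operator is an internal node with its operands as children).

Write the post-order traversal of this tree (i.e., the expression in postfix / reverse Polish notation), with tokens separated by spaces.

4 8 4 - 2 2 9 - + 9 4 - - - 9 6 + - *

Post-order on an expression tree gives postfix notation: for each operator, emit left operand, right operand, then the operator.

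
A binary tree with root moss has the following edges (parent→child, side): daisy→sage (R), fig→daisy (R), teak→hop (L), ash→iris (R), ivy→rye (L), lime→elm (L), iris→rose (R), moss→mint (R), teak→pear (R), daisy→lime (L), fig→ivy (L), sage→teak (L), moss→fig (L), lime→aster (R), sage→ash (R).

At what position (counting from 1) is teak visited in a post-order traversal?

Post-order visits the left subtree, then the right subtree, then the node.
At moss: go left to fig.
  At fig: go left to ivy.
    At ivy: go left to rye.
      rye is a leaf — visit rye.
    At ivy: no right child.
    Visit ivy.
  At fig: go right to daisy.
    At daisy: go left to lime.
      At lime: go left to elm.
        elm is a leaf — visit elm.
      At lime: go right to aster.
        aster is a leaf — visit aster.
      Visit lime.
    At daisy: go right to sage.
      At sage: go left to teak.
        At teak: go left to hop.
          hop is a leaf — visit hop.
        At teak: go right to pear.
          pear is a leaf — visit pear.
        Visit teak.
      At sage: go right to ash.
        At ash: no left child.
        At ash: go right to iris.
          At iris: no left child.
          At iris: go right to rose.
            rose is a leaf — visit rose.
          Visit iris.
        Visit ash.
      Visit sage.
    Visit daisy.
  Visit fig.
At moss: go right to mint.
  mint is a leaf — visit mint.
Visit moss.
Full post-order sequence: rye, ivy, elm, aster, lime, hop, pear, teak, rose, iris, ash, sage, daisy, fig, mint, moss.

8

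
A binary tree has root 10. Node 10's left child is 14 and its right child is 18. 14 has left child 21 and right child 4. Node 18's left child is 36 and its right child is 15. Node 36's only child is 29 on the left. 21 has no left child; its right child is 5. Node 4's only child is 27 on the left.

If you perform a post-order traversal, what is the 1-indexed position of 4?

Post-order visits the left subtree, then the right subtree, then the node.
At 10: go left to 14.
  At 14: go left to 21.
    At 21: no left child.
    At 21: go right to 5.
      5 is a leaf — visit 5.
    Visit 21.
  At 14: go right to 4.
    At 4: go left to 27.
      27 is a leaf — visit 27.
    At 4: no right child.
    Visit 4.
  Visit 14.
At 10: go right to 18.
  At 18: go left to 36.
    At 36: go left to 29.
      29 is a leaf — visit 29.
    At 36: no right child.
    Visit 36.
  At 18: go right to 15.
    15 is a leaf — visit 15.
  Visit 18.
Visit 10.
Full post-order sequence: 5, 21, 27, 4, 14, 29, 36, 15, 18, 10.

4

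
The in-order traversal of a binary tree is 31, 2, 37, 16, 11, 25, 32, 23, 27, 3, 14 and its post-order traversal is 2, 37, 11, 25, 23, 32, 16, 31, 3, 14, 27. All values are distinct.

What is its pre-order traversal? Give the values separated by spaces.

The last element of post-order is the root; it splits in-order into left and right subtrees.
Root 27: left subtree has 8 nodes {31, 2, 37, 16, 11, 25, 32, 23}, right has 2 {3, 14}.
  Root 31: left subtree has 0 nodes { }, right has 7 {2, 37, 16, 11, 25, 32, 23}.
    Root 16: left subtree has 2 nodes {2, 37}, right has 4 {11, 25, 32, 23}.
      Root 37: left subtree has 1 node {2}, right has 0 { }.
      Root 32: left subtree has 2 nodes {11, 25}, right has 1 {23}.
        Root 25: left subtree has 1 node {11}, right has 0 { }.
  Root 14: left subtree has 1 node {3}, right has 0 { }.

27 31 16 37 2 32 25 11 23 14 3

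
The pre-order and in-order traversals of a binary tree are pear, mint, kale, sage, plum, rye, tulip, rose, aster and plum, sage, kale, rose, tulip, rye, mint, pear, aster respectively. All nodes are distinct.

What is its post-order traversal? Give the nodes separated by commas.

The first element of pre-order is the root; it splits in-order into left and right subtrees.
Root pear: left subtree has 7 nodes {plum, sage, kale, rose, tulip, rye, mint}, right has 1 {aster}.
  Root mint: left subtree has 6 nodes {plum, sage, kale, rose, tulip, rye}, right has 0 { }.
    Root kale: left subtree has 2 nodes {plum, sage}, right has 3 {rose, tulip, rye}.
      Root sage: left subtree has 1 node {plum}, right has 0 { }.
      Root rye: left subtree has 2 nodes {rose, tulip}, right has 0 { }.
        Root tulip: left subtree has 1 node {rose}, right has 0 { }.

plum, sage, rose, tulip, rye, kale, mint, aster, pear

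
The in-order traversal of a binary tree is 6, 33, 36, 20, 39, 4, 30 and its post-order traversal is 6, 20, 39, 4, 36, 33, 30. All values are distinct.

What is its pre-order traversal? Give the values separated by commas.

The last element of post-order is the root; it splits in-order into left and right subtrees.
Root 30: left subtree has 6 nodes {6, 33, 36, 20, 39, 4}, right has 0 { }.
  Root 33: left subtree has 1 node {6}, right has 4 {36, 20, 39, 4}.
    Root 36: left subtree has 0 nodes { }, right has 3 {20, 39, 4}.
      Root 4: left subtree has 2 nodes {20, 39}, right has 0 { }.
        Root 39: left subtree has 1 node {20}, right has 0 { }.

30, 33, 6, 36, 4, 39, 20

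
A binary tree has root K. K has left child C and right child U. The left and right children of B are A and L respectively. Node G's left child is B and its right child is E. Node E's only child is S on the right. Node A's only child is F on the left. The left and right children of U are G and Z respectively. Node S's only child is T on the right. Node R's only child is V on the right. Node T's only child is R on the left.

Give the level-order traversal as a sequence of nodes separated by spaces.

Level-order visits nodes level by level from the root, left to right within each level.
Level 0: K
Level 1: C, U
Level 2: G, Z
Level 3: B, E
Level 4: A, L, S
Level 5: F, T
Level 6: R
Level 7: V

K C U G Z B E A L S F T R V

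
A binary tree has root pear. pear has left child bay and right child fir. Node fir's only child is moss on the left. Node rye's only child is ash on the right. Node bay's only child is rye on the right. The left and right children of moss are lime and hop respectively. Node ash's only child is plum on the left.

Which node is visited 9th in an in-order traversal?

fir

In-order visits the left subtree, then the node, then the right subtree.
At pear: go left to bay.
  At bay: no left child.
  Visit bay.
  At bay: go right to rye.
    At rye: no left child.
    Visit rye.
    At rye: go right to ash.
      At ash: go left to plum.
        plum is a leaf — visit plum.
      Visit ash.
      At ash: no right child.
Visit pear.
At pear: go right to fir.
  At fir: go left to moss.
    At moss: go left to lime.
      lime is a leaf — visit lime.
    Visit moss.
    At moss: go right to hop.
      hop is a leaf — visit hop.
  Visit fir.
  At fir: no right child.
Full in-order sequence: bay, rye, plum, ash, pear, lime, moss, hop, fir.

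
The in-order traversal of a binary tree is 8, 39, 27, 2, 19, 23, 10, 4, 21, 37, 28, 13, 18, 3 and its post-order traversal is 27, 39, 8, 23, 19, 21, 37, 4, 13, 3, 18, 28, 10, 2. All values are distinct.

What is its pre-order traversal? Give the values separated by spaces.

2 8 39 27 10 19 23 28 4 37 21 18 13 3

The last element of post-order is the root; it splits in-order into left and right subtrees.
Root 2: left subtree has 3 nodes {8, 39, 27}, right has 10 {19, 23, 10, 4, 21, 37, 28, 13, 18, 3}.
  Root 8: left subtree has 0 nodes { }, right has 2 {39, 27}.
    Root 39: left subtree has 0 nodes { }, right has 1 {27}.
  Root 10: left subtree has 2 nodes {19, 23}, right has 7 {4, 21, 37, 28, 13, 18, 3}.
    Root 19: left subtree has 0 nodes { }, right has 1 {23}.
    Root 28: left subtree has 3 nodes {4, 21, 37}, right has 3 {13, 18, 3}.
      Root 4: left subtree has 0 nodes { }, right has 2 {21, 37}.
        Root 37: left subtree has 1 node {21}, right has 0 { }.
      Root 18: left subtree has 1 node {13}, right has 1 {3}.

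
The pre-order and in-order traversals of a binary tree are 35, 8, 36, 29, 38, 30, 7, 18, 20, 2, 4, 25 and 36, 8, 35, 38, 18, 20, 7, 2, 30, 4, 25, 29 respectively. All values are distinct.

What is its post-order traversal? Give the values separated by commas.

36, 8, 20, 18, 2, 7, 25, 4, 30, 38, 29, 35

The first element of pre-order is the root; it splits in-order into left and right subtrees.
Root 35: left subtree has 2 nodes {36, 8}, right has 9 {38, 18, 20, 7, 2, 30, 4, 25, 29}.
  Root 8: left subtree has 1 node {36}, right has 0 { }.
  Root 29: left subtree has 8 nodes {38, 18, 20, 7, 2, 30, 4, 25}, right has 0 { }.
    Root 38: left subtree has 0 nodes { }, right has 7 {18, 20, 7, 2, 30, 4, 25}.
      Root 30: left subtree has 4 nodes {18, 20, 7, 2}, right has 2 {4, 25}.
        Root 7: left subtree has 2 nodes {18, 20}, right has 1 {2}.
          Root 18: left subtree has 0 nodes { }, right has 1 {20}.
        Root 4: left subtree has 0 nodes { }, right has 1 {25}.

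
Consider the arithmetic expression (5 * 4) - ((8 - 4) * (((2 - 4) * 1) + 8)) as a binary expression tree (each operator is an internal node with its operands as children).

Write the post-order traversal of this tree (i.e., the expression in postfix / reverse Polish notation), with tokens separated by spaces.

Post-order on an expression tree gives postfix notation: for each operator, emit left operand, right operand, then the operator.

5 4 * 8 4 - 2 4 - 1 * 8 + * -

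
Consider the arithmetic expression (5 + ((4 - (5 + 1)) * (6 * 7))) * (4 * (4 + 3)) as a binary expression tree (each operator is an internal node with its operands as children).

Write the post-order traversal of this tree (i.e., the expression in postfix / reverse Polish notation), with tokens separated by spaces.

5 4 5 1 + - 6 7 * * + 4 4 3 + * *

Post-order on an expression tree gives postfix notation: for each operator, emit left operand, right operand, then the operator.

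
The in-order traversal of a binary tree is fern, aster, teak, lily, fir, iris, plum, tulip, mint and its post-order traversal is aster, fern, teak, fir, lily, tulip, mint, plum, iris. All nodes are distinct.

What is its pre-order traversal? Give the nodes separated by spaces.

The last element of post-order is the root; it splits in-order into left and right subtrees.
Root iris: left subtree has 5 nodes {fern, aster, teak, lily, fir}, right has 3 {plum, tulip, mint}.
  Root lily: left subtree has 3 nodes {fern, aster, teak}, right has 1 {fir}.
    Root teak: left subtree has 2 nodes {fern, aster}, right has 0 { }.
      Root fern: left subtree has 0 nodes { }, right has 1 {aster}.
  Root plum: left subtree has 0 nodes { }, right has 2 {tulip, mint}.
    Root mint: left subtree has 1 node {tulip}, right has 0 { }.

iris lily teak fern aster fir plum mint tulip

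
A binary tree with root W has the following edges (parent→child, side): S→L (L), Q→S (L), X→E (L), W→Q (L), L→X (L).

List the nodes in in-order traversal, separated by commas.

E, X, L, S, Q, W

In-order visits the left subtree, then the node, then the right subtree.
At W: go left to Q.
  At Q: go left to S.
    At S: go left to L.
      At L: go left to X.
        At X: go left to E.
          E is a leaf — visit E.
        Visit X.
        At X: no right child.
      Visit L.
      At L: no right child.
    Visit S.
    At S: no right child.
  Visit Q.
  At Q: no right child.
Visit W.
At W: no right child.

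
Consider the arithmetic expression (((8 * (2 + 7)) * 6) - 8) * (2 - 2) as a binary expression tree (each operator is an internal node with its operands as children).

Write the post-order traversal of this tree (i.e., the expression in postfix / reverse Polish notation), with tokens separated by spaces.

Post-order on an expression tree gives postfix notation: for each operator, emit left operand, right operand, then the operator.

8 2 7 + * 6 * 8 - 2 2 - *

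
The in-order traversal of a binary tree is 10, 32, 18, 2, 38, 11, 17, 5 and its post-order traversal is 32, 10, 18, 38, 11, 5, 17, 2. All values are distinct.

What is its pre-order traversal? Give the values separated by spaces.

2 18 10 32 17 11 38 5

The last element of post-order is the root; it splits in-order into left and right subtrees.
Root 2: left subtree has 3 nodes {10, 32, 18}, right has 4 {38, 11, 17, 5}.
  Root 18: left subtree has 2 nodes {10, 32}, right has 0 { }.
    Root 10: left subtree has 0 nodes { }, right has 1 {32}.
  Root 17: left subtree has 2 nodes {38, 11}, right has 1 {5}.
    Root 11: left subtree has 1 node {38}, right has 0 { }.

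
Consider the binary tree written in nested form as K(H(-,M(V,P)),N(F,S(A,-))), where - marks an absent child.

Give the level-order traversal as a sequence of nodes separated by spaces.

Level-order visits nodes level by level from the root, left to right within each level.
Level 0: K
Level 1: H, N
Level 2: M, F, S
Level 3: V, P, A

K H N M F S V P A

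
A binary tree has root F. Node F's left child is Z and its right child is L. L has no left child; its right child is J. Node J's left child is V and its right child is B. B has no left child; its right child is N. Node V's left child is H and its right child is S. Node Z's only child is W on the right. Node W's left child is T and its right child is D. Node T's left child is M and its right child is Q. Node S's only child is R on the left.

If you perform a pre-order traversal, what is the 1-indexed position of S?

12

Pre-order visits the node, then its left subtree, then its right subtree.
Visit F.
At F: go left to Z.
  Visit Z.
  At Z: no left child.
  At Z: go right to W.
    Visit W.
    At W: go left to T.
      Visit T.
      At T: go left to M.
        M is a leaf — visit M.
      At T: go right to Q.
        Q is a leaf — visit Q.
    At W: go right to D.
      D is a leaf — visit D.
At F: go right to L.
  Visit L.
  At L: no left child.
  At L: go right to J.
    Visit J.
    At J: go left to V.
      Visit V.
      At V: go left to H.
        H is a leaf — visit H.
      At V: go right to S.
        Visit S.
        At S: go left to R.
          R is a leaf — visit R.
        At S: no right child.
    At J: go right to B.
      Visit B.
      At B: no left child.
      At B: go right to N.
        N is a leaf — visit N.
Full pre-order sequence: F, Z, W, T, M, Q, D, L, J, V, H, S, R, B, N.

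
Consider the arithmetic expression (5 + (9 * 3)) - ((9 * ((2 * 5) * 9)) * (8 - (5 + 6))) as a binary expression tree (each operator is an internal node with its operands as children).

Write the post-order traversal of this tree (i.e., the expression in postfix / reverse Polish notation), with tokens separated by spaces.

Post-order on an expression tree gives postfix notation: for each operator, emit left operand, right operand, then the operator.

5 9 3 * + 9 2 5 * 9 * * 8 5 6 + - * -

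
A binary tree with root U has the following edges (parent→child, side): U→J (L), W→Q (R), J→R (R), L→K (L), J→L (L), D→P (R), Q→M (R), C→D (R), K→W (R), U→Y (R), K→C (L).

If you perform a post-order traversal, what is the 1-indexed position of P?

Post-order visits the left subtree, then the right subtree, then the node.
At U: go left to J.
  At J: go left to L.
    At L: go left to K.
      At K: go left to C.
        At C: no left child.
        At C: go right to D.
          At D: no left child.
          At D: go right to P.
            P is a leaf — visit P.
          Visit D.
        Visit C.
      At K: go right to W.
        At W: no left child.
        At W: go right to Q.
          At Q: no left child.
          At Q: go right to M.
            M is a leaf — visit M.
          Visit Q.
        Visit W.
      Visit K.
    At L: no right child.
    Visit L.
  At J: go right to R.
    R is a leaf — visit R.
  Visit J.
At U: go right to Y.
  Y is a leaf — visit Y.
Visit U.
Full post-order sequence: P, D, C, M, Q, W, K, L, R, J, Y, U.

1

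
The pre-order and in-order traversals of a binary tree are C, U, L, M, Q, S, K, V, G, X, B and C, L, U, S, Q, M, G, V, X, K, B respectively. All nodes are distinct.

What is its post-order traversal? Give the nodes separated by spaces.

The first element of pre-order is the root; it splits in-order into left and right subtrees.
Root C: left subtree has 0 nodes { }, right has 10 {L, U, S, Q, M, G, V, X, K, B}.
  Root U: left subtree has 1 node {L}, right has 8 {S, Q, M, G, V, X, K, B}.
    Root M: left subtree has 2 nodes {S, Q}, right has 5 {G, V, X, K, B}.
      Root Q: left subtree has 1 node {S}, right has 0 { }.
      Root K: left subtree has 3 nodes {G, V, X}, right has 1 {B}.
        Root V: left subtree has 1 node {G}, right has 1 {X}.

L S Q G X V B K M U C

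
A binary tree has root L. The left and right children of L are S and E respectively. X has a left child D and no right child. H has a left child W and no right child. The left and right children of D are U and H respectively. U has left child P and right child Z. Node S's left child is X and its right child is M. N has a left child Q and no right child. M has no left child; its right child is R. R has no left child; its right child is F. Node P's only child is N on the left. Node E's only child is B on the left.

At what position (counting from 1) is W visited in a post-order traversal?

6

Post-order visits the left subtree, then the right subtree, then the node.
At L: go left to S.
  At S: go left to X.
    At X: go left to D.
      At D: go left to U.
        At U: go left to P.
          At P: go left to N.
            At N: go left to Q.
              Q is a leaf — visit Q.
            At N: no right child.
            Visit N.
          At P: no right child.
          Visit P.
        At U: go right to Z.
          Z is a leaf — visit Z.
        Visit U.
      At D: go right to H.
        At H: go left to W.
          W is a leaf — visit W.
        At H: no right child.
        Visit H.
      Visit D.
    At X: no right child.
    Visit X.
  At S: go right to M.
    At M: no left child.
    At M: go right to R.
      At R: no left child.
      At R: go right to F.
        F is a leaf — visit F.
      Visit R.
    Visit M.
  Visit S.
At L: go right to E.
  At E: go left to B.
    B is a leaf — visit B.
  At E: no right child.
  Visit E.
Visit L.
Full post-order sequence: Q, N, P, Z, U, W, H, D, X, F, R, M, S, B, E, L.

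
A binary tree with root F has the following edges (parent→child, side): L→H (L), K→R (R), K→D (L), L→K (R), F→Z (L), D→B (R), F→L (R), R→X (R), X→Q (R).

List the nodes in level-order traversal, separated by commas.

Level-order visits nodes level by level from the root, left to right within each level.
Level 0: F
Level 1: Z, L
Level 2: H, K
Level 3: D, R
Level 4: B, X
Level 5: Q

F, Z, L, H, K, D, R, B, X, Q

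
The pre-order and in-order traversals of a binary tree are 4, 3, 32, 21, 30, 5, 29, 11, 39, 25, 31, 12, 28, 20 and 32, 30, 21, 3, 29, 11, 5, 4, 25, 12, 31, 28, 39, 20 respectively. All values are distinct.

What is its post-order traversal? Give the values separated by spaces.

The first element of pre-order is the root; it splits in-order into left and right subtrees.
Root 4: left subtree has 7 nodes {32, 30, 21, 3, 29, 11, 5}, right has 6 {25, 12, 31, 28, 39, 20}.
  Root 3: left subtree has 3 nodes {32, 30, 21}, right has 3 {29, 11, 5}.
    Root 32: left subtree has 0 nodes { }, right has 2 {30, 21}.
      Root 21: left subtree has 1 node {30}, right has 0 { }.
    Root 5: left subtree has 2 nodes {29, 11}, right has 0 { }.
      Root 29: left subtree has 0 nodes { }, right has 1 {11}.
  Root 39: left subtree has 4 nodes {25, 12, 31, 28}, right has 1 {20}.
    Root 25: left subtree has 0 nodes { }, right has 3 {12, 31, 28}.
      Root 31: left subtree has 1 node {12}, right has 1 {28}.

30 21 32 11 29 5 3 12 28 31 25 20 39 4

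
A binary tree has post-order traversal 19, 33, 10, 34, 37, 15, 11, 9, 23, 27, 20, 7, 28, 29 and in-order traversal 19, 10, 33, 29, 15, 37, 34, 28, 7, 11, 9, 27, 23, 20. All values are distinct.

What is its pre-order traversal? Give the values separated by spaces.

The last element of post-order is the root; it splits in-order into left and right subtrees.
Root 29: left subtree has 3 nodes {19, 10, 33}, right has 10 {15, 37, 34, 28, 7, 11, 9, 27, 23, 20}.
  Root 10: left subtree has 1 node {19}, right has 1 {33}.
  Root 28: left subtree has 3 nodes {15, 37, 34}, right has 6 {7, 11, 9, 27, 23, 20}.
    Root 15: left subtree has 0 nodes { }, right has 2 {37, 34}.
      Root 37: left subtree has 0 nodes { }, right has 1 {34}.
    Root 7: left subtree has 0 nodes { }, right has 5 {11, 9, 27, 23, 20}.
      Root 20: left subtree has 4 nodes {11, 9, 27, 23}, right has 0 { }.
        Root 27: left subtree has 2 nodes {11, 9}, right has 1 {23}.
          Root 9: left subtree has 1 node {11}, right has 0 { }.

29 10 19 33 28 15 37 34 7 20 27 9 11 23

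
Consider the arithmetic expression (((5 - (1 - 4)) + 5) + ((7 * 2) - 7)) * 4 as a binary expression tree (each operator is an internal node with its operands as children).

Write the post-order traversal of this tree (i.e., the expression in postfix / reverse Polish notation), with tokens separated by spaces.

Post-order on an expression tree gives postfix notation: for each operator, emit left operand, right operand, then the operator.

5 1 4 - - 5 + 7 2 * 7 - + 4 *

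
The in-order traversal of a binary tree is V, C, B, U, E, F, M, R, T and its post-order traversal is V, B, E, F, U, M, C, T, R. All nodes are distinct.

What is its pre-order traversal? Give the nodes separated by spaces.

R C V M U B F E T

The last element of post-order is the root; it splits in-order into left and right subtrees.
Root R: left subtree has 7 nodes {V, C, B, U, E, F, M}, right has 1 {T}.
  Root C: left subtree has 1 node {V}, right has 5 {B, U, E, F, M}.
    Root M: left subtree has 4 nodes {B, U, E, F}, right has 0 { }.
      Root U: left subtree has 1 node {B}, right has 2 {E, F}.
        Root F: left subtree has 1 node {E}, right has 0 { }.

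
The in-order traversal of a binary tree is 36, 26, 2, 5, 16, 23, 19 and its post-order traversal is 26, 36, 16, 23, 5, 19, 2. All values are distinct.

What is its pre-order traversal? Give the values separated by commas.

The last element of post-order is the root; it splits in-order into left and right subtrees.
Root 2: left subtree has 2 nodes {36, 26}, right has 4 {5, 16, 23, 19}.
  Root 36: left subtree has 0 nodes { }, right has 1 {26}.
  Root 19: left subtree has 3 nodes {5, 16, 23}, right has 0 { }.
    Root 5: left subtree has 0 nodes { }, right has 2 {16, 23}.
      Root 23: left subtree has 1 node {16}, right has 0 { }.

2, 36, 26, 19, 5, 23, 16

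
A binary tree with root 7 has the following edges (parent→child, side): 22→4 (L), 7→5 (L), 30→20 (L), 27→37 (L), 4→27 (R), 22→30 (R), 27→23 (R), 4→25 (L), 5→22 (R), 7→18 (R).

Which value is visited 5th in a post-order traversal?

4

Post-order visits the left subtree, then the right subtree, then the node.
At 7: go left to 5.
  At 5: no left child.
  At 5: go right to 22.
    At 22: go left to 4.
      At 4: go left to 25.
        25 is a leaf — visit 25.
      At 4: go right to 27.
        At 27: go left to 37.
          37 is a leaf — visit 37.
        At 27: go right to 23.
          23 is a leaf — visit 23.
        Visit 27.
      Visit 4.
    At 22: go right to 30.
      At 30: go left to 20.
        20 is a leaf — visit 20.
      At 30: no right child.
      Visit 30.
    Visit 22.
  Visit 5.
At 7: go right to 18.
  18 is a leaf — visit 18.
Visit 7.
Full post-order sequence: 25, 37, 23, 27, 4, 20, 30, 22, 5, 18, 7.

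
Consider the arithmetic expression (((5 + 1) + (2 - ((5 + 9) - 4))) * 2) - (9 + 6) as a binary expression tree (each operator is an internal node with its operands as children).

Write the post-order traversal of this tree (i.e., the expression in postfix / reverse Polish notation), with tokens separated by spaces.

5 1 + 2 5 9 + 4 - - + 2 * 9 6 + -

Post-order on an expression tree gives postfix notation: for each operator, emit left operand, right operand, then the operator.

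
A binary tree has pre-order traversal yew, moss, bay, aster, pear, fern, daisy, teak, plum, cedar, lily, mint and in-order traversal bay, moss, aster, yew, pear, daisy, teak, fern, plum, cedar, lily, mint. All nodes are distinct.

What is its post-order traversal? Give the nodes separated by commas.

The first element of pre-order is the root; it splits in-order into left and right subtrees.
Root yew: left subtree has 3 nodes {bay, moss, aster}, right has 8 {pear, daisy, teak, fern, plum, cedar, lily, mint}.
  Root moss: left subtree has 1 node {bay}, right has 1 {aster}.
  Root pear: left subtree has 0 nodes { }, right has 7 {daisy, teak, fern, plum, cedar, lily, mint}.
    Root fern: left subtree has 2 nodes {daisy, teak}, right has 4 {plum, cedar, lily, mint}.
      Root daisy: left subtree has 0 nodes { }, right has 1 {teak}.
      Root plum: left subtree has 0 nodes { }, right has 3 {cedar, lily, mint}.
        Root cedar: left subtree has 0 nodes { }, right has 2 {lily, mint}.
          Root lily: left subtree has 0 nodes { }, right has 1 {mint}.

bay, aster, moss, teak, daisy, mint, lily, cedar, plum, fern, pear, yew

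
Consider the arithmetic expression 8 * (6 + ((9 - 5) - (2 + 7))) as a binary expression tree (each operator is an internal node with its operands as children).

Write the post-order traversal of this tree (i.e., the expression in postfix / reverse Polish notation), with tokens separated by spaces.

Post-order on an expression tree gives postfix notation: for each operator, emit left operand, right operand, then the operator.

8 6 9 5 - 2 7 + - + *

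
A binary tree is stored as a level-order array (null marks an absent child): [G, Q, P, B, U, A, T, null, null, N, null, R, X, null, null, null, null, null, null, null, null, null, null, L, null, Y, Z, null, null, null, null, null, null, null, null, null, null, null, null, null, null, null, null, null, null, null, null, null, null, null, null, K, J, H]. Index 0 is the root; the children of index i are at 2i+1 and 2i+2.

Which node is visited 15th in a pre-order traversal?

H

Pre-order visits the node, then its left subtree, then its right subtree.
Visit G.
At G: go left to Q.
  Visit Q.
  At Q: go left to B.
    B is a leaf — visit B.
  At Q: go right to U.
    Visit U.
    At U: go left to N.
      N is a leaf — visit N.
    At U: no right child.
At G: go right to P.
  Visit P.
  At P: go left to A.
    Visit A.
    At A: go left to R.
      Visit R.
      At R: go left to L.
        L is a leaf — visit L.
      At R: no right child.
    At A: go right to X.
      Visit X.
      At X: go left to Y.
        Visit Y.
        At Y: go left to K.
          K is a leaf — visit K.
        At Y: go right to J.
          J is a leaf — visit J.
      At X: go right to Z.
        Visit Z.
        At Z: go left to H.
          H is a leaf — visit H.
        At Z: no right child.
  At P: go right to T.
    T is a leaf — visit T.
Full pre-order sequence: G, Q, B, U, N, P, A, R, L, X, Y, K, J, Z, H, T.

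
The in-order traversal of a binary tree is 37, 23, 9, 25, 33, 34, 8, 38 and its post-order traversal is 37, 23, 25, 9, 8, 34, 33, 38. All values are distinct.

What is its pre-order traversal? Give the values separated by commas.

38, 33, 9, 23, 37, 25, 34, 8

The last element of post-order is the root; it splits in-order into left and right subtrees.
Root 38: left subtree has 7 nodes {37, 23, 9, 25, 33, 34, 8}, right has 0 { }.
  Root 33: left subtree has 4 nodes {37, 23, 9, 25}, right has 2 {34, 8}.
    Root 9: left subtree has 2 nodes {37, 23}, right has 1 {25}.
      Root 23: left subtree has 1 node {37}, right has 0 { }.
    Root 34: left subtree has 0 nodes { }, right has 1 {8}.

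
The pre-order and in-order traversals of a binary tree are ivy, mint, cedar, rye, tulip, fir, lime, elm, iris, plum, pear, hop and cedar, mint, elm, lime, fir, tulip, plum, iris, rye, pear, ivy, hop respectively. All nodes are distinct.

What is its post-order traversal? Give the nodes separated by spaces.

cedar elm lime fir plum iris tulip pear rye mint hop ivy

The first element of pre-order is the root; it splits in-order into left and right subtrees.
Root ivy: left subtree has 10 nodes {cedar, mint, elm, lime, fir, tulip, plum, iris, rye, pear}, right has 1 {hop}.
  Root mint: left subtree has 1 node {cedar}, right has 8 {elm, lime, fir, tulip, plum, iris, rye, pear}.
    Root rye: left subtree has 6 nodes {elm, lime, fir, tulip, plum, iris}, right has 1 {pear}.
      Root tulip: left subtree has 3 nodes {elm, lime, fir}, right has 2 {plum, iris}.
        Root fir: left subtree has 2 nodes {elm, lime}, right has 0 { }.
          Root lime: left subtree has 1 node {elm}, right has 0 { }.
        Root iris: left subtree has 1 node {plum}, right has 0 { }.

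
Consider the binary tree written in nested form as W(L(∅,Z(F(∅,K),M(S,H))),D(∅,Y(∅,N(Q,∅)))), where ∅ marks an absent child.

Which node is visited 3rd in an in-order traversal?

K

In-order visits the left subtree, then the node, then the right subtree.
At W: go left to L.
  At L: no left child.
  Visit L.
  At L: go right to Z.
    At Z: go left to F.
      At F: no left child.
      Visit F.
      At F: go right to K.
        K is a leaf — visit K.
    Visit Z.
    At Z: go right to M.
      At M: go left to S.
        S is a leaf — visit S.
      Visit M.
      At M: go right to H.
        H is a leaf — visit H.
Visit W.
At W: go right to D.
  At D: no left child.
  Visit D.
  At D: go right to Y.
    At Y: no left child.
    Visit Y.
    At Y: go right to N.
      At N: go left to Q.
        Q is a leaf — visit Q.
      Visit N.
      At N: no right child.
Full in-order sequence: L, F, K, Z, S, M, H, W, D, Y, Q, N.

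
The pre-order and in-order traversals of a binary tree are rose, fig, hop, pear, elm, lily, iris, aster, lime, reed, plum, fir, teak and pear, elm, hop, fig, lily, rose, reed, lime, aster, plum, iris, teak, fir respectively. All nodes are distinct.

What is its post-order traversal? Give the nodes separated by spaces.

elm pear hop lily fig reed lime plum aster teak fir iris rose

The first element of pre-order is the root; it splits in-order into left and right subtrees.
Root rose: left subtree has 5 nodes {pear, elm, hop, fig, lily}, right has 7 {reed, lime, aster, plum, iris, teak, fir}.
  Root fig: left subtree has 3 nodes {pear, elm, hop}, right has 1 {lily}.
    Root hop: left subtree has 2 nodes {pear, elm}, right has 0 { }.
      Root pear: left subtree has 0 nodes { }, right has 1 {elm}.
  Root iris: left subtree has 4 nodes {reed, lime, aster, plum}, right has 2 {teak, fir}.
    Root aster: left subtree has 2 nodes {reed, lime}, right has 1 {plum}.
      Root lime: left subtree has 1 node {reed}, right has 0 { }.
    Root fir: left subtree has 1 node {teak}, right has 0 { }.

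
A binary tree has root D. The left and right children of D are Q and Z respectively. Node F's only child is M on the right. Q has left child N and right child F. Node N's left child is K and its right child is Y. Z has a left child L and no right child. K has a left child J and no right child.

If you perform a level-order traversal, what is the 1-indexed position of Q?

2

Level-order visits nodes level by level from the root, left to right within each level.
Level 0: D
Level 1: Q, Z
Level 2: N, F, L
Level 3: K, Y, M
Level 4: J
Full level-order sequence: D, Q, Z, N, F, L, K, Y, M, J.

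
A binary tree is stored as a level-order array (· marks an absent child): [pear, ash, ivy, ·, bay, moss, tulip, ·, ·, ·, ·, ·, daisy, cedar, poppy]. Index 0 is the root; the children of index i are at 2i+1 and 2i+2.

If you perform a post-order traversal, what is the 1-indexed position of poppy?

6

Post-order visits the left subtree, then the right subtree, then the node.
At pear: go left to ash.
  At ash: no left child.
  At ash: go right to bay.
    bay is a leaf — visit bay.
  Visit ash.
At pear: go right to ivy.
  At ivy: go left to moss.
    At moss: no left child.
    At moss: go right to daisy.
      daisy is a leaf — visit daisy.
    Visit moss.
  At ivy: go right to tulip.
    At tulip: go left to cedar.
      cedar is a leaf — visit cedar.
    At tulip: go right to poppy.
      poppy is a leaf — visit poppy.
    Visit tulip.
  Visit ivy.
Visit pear.
Full post-order sequence: bay, ash, daisy, moss, cedar, poppy, tulip, ivy, pear.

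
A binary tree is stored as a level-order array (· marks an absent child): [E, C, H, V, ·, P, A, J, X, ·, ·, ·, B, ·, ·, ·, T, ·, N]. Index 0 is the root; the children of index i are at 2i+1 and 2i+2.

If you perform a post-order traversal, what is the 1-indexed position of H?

10

Post-order visits the left subtree, then the right subtree, then the node.
At E: go left to C.
  At C: go left to V.
    At V: go left to J.
      At J: no left child.
      At J: go right to T.
        T is a leaf — visit T.
      Visit J.
    At V: go right to X.
      At X: no left child.
      At X: go right to N.
        N is a leaf — visit N.
      Visit X.
    Visit V.
  At C: no right child.
  Visit C.
At E: go right to H.
  At H: go left to P.
    At P: no left child.
    At P: go right to B.
      B is a leaf — visit B.
    Visit P.
  At H: go right to A.
    A is a leaf — visit A.
  Visit H.
Visit E.
Full post-order sequence: T, J, N, X, V, C, B, P, A, H, E.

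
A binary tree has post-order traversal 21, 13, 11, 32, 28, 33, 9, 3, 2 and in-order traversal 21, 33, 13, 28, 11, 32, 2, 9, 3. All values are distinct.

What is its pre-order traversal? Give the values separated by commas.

The last element of post-order is the root; it splits in-order into left and right subtrees.
Root 2: left subtree has 6 nodes {21, 33, 13, 28, 11, 32}, right has 2 {9, 3}.
  Root 33: left subtree has 1 node {21}, right has 4 {13, 28, 11, 32}.
    Root 28: left subtree has 1 node {13}, right has 2 {11, 32}.
      Root 32: left subtree has 1 node {11}, right has 0 { }.
  Root 3: left subtree has 1 node {9}, right has 0 { }.

2, 33, 21, 28, 13, 32, 11, 3, 9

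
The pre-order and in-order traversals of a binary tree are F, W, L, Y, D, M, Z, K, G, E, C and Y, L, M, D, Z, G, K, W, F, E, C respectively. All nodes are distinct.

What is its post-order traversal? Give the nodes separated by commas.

Y, M, G, K, Z, D, L, W, C, E, F

The first element of pre-order is the root; it splits in-order into left and right subtrees.
Root F: left subtree has 8 nodes {Y, L, M, D, Z, G, K, W}, right has 2 {E, C}.
  Root W: left subtree has 7 nodes {Y, L, M, D, Z, G, K}, right has 0 { }.
    Root L: left subtree has 1 node {Y}, right has 5 {M, D, Z, G, K}.
      Root D: left subtree has 1 node {M}, right has 3 {Z, G, K}.
        Root Z: left subtree has 0 nodes { }, right has 2 {G, K}.
          Root K: left subtree has 1 node {G}, right has 0 { }.
  Root E: left subtree has 0 nodes { }, right has 1 {C}.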